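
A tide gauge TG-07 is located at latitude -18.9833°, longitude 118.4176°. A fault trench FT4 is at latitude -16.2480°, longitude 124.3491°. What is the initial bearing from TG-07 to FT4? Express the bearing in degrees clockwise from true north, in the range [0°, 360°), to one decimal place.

65.1°

Δλ = 5.9315°
y = sin Δλ · cos φ₂ = 0.099212
x = cos φ₁ sin φ₂ − sin φ₁ cos φ₂ cos Δλ = 0.046050
θ = atan2(y, x) = 65.1013° → 65.1013° (mod 360°)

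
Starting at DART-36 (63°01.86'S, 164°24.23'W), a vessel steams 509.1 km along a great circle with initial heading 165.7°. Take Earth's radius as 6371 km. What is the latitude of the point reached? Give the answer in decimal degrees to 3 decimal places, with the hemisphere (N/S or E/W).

67.441°S

DART-36: φ = -63.03100°, λ = -164.40383°
δ = d/R = 509.1/6371 = 0.079909 rad
φ₂ = arcsin(sin φ₁ cos δ + cos φ₁ sin δ cos θ)
   = arcsin(-0.89125·0.99681 + 0.45351·0.07982·-0.96902) = -67.44133°
λ₂ = λ₁ + atan2(sin θ sin δ cos φ₁, cos δ − sin φ₁ sin φ₂) = -161.45785°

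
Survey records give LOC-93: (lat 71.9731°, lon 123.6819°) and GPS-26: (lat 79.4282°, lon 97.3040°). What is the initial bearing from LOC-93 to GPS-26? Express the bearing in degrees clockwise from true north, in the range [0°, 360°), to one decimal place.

Δλ = -26.3779°
y = sin Δλ · cos φ₂ = -0.081513
x = cos φ₁ sin φ₂ − sin φ₁ cos φ₂ cos Δλ = 0.147914
θ = atan2(y, x) = -28.8584° → 331.1416° (mod 360°)

331.1°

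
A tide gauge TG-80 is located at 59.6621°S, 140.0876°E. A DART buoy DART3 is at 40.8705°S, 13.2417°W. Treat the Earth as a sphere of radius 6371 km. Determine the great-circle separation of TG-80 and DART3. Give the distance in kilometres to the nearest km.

8572 km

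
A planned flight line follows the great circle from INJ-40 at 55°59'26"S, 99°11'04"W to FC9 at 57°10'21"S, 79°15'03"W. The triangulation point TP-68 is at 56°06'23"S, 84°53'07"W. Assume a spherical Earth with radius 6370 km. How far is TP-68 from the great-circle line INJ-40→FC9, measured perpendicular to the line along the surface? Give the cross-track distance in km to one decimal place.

INJ-40: φ = -55.99056°, λ = -99.18444°
FC9: φ = -57.17250°, λ = -79.25083°
TP-68: φ = -56.10639°, λ = -84.88528°
δ₁₃ = central angle INJ-40→TP-68 = 0.139147 rad  (haversine)
θ₁₃ = bearing INJ-40→TP-68 = 96.767°,  θ₁₂ = bearing INJ-40→FC9 = 104.428°
dₓₜ = R·arcsin(sin δ₁₃ · sin(θ₁₃ − θ₁₂)) = 6370·arcsin(0.13870·sin(-7.661°)) = -117.789 km
|dₓₜ| = 117.789 km

117.8 km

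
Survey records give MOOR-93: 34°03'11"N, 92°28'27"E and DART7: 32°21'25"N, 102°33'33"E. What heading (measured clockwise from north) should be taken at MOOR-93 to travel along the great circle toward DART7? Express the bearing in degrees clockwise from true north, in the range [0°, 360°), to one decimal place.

MOOR-93: φ = +34.05306°, λ = +92.47417°
DART7: φ = +32.35694°, λ = +102.55917°
Δλ = 10.0850°
y = sin Δλ · cos φ₂ = 0.147920
x = cos φ₁ sin φ₂ − sin φ₁ cos φ₂ cos Δλ = -0.022290
θ = atan2(y, x) = 98.5694° → 98.5694° (mod 360°)

98.6°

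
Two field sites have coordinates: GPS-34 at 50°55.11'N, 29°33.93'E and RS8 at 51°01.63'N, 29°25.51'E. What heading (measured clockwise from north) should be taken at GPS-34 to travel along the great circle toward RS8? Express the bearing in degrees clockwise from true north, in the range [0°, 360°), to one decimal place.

GPS-34: φ = +50.91850°, λ = +29.56550°
RS8: φ = +51.02717°, λ = +29.42517°
Δλ = -0.1403°
y = sin Δλ · cos φ₂ = -0.001540
x = cos φ₁ sin φ₂ − sin φ₁ cos φ₂ cos Δλ = 0.001898
θ = atan2(y, x) = -39.0631° → 320.9369° (mod 360°)

320.9°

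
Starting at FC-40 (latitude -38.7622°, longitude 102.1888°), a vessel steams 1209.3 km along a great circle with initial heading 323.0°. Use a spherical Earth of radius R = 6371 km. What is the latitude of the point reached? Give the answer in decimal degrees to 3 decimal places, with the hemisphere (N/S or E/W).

29.825°S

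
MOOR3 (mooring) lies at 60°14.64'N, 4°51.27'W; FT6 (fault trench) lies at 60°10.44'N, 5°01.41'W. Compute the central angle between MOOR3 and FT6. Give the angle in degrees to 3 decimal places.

MOOR3: φ = +60.24400°, λ = -4.85450°
FT6: φ = +60.17400°, λ = -5.02350°
Δφ = -0.0700°,  Δλ = -0.1690°
a = sin²(Δφ/2) + cos φ₁ cos φ₂ sin²(Δλ/2) = 0.000001
c = 2·arcsin(√a) = 0.001908 rad = 0.1093°

0.109°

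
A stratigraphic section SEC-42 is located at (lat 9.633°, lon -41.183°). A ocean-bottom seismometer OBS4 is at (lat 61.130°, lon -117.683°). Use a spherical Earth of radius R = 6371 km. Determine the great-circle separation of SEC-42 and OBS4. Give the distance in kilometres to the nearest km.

8347 km

Δφ = 51.4970°,  Δλ = -76.5000°
a = sin²(Δφ/2) + cos φ₁ cos φ₂ sin²(Δλ/2) = 0.371168
c = 2·arcsin(√a) = 1.310193 rad = 75.0685°
d = R·c = 6371 × 1.310193 = 8347.2 km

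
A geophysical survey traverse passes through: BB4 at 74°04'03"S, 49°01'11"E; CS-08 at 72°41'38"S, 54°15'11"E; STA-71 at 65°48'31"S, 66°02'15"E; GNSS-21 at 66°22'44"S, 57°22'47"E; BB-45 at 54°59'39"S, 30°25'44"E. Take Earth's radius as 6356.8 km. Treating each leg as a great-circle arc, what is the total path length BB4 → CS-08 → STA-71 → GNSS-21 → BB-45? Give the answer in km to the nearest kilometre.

3416 km

BB4: φ = -74.06750°, λ = +49.01972°
CS-08: φ = -72.69389°, λ = +54.25306°
STA-71: φ = -65.80861°, λ = +66.03750°
GNSS-21: φ = -66.37889°, λ = +57.37972°
BB-45: φ = -54.99417°, λ = +30.42889°
BB4→CS-08: c = 0.035435 rad, d = 225.25 km
CS-08→STA-71: c = 0.139980 rad, d = 889.82 km
STA-71→GNSS-21: c = 0.061986 rad, d = 394.03 km
GNSS-21→BB-45: c = 0.299919 rad, d = 1906.53 km
Total = 225.25 + 889.82 + 394.03 + 1906.53 = 3415.64 km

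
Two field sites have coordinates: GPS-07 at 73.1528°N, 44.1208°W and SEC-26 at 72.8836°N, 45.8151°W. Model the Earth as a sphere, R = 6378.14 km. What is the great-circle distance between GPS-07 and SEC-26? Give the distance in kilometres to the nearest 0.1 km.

62.7 km

Δφ = -0.2692°,  Δλ = -1.6943°
a = sin²(Δφ/2) + cos φ₁ cos φ₂ sin²(Δλ/2) = 0.000024
c = 2·arcsin(√a) = 0.009832 rad = 0.5633°
d = R·c = 6378.14 × 0.009832 = 62.7 km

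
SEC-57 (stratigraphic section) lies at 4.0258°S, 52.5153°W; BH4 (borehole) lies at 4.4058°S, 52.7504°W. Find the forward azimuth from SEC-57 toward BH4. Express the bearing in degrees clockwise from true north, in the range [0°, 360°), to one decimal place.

Δλ = -0.2351°
y = sin Δλ · cos φ₂ = -0.004091
x = cos φ₁ sin φ₂ − sin φ₁ cos φ₂ cos Δλ = -0.006633
θ = atan2(y, x) = -148.3335° → 211.6665° (mod 360°)

211.7°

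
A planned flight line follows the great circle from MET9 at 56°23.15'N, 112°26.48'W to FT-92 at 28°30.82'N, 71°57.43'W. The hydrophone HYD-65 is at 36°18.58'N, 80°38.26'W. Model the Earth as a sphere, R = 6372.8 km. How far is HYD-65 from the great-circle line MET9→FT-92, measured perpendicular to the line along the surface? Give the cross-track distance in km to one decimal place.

MET9: φ = +56.38583°, λ = -112.44133°
FT-92: φ = +28.51367°, λ = -71.95717°
HYD-65: φ = +36.30967°, λ = -80.63767°
δ₁₃ = central angle MET9→HYD-65 = 0.510995 rad  (haversine)
θ₁₃ = bearing MET9→HYD-65 = 119.728°,  θ₁₂ = bearing MET9→FT-92 = 117.130°
dₓₜ = R·arcsin(sin δ₁₃ · sin(θ₁₃ − θ₁₂)) = 6372.8·arcsin(0.48905·sin(2.599°)) = 141.330 km
|dₓₜ| = 141.330 km

141.3 km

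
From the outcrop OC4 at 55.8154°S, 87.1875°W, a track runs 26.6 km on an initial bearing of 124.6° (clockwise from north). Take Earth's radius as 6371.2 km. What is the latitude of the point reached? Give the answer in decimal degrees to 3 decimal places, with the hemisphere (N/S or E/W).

δ = d/R = 26.6/6371.2 = 0.004175 rad
φ₂ = arcsin(sin φ₁ cos δ + cos φ₁ sin δ cos θ)
   = arcsin(-0.82723·0.99999 + 0.56186·0.00418·-0.56784) = -55.95073°
λ₂ = λ₁ + atan2(sin θ sin δ cos φ₁, cos δ − sin φ₁ sin φ₂) = -86.83582°

55.951°S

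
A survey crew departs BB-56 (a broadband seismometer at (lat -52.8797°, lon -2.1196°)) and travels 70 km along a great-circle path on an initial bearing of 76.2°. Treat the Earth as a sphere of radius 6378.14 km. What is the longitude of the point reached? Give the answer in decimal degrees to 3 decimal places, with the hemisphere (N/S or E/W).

1.111°W

δ = d/R = 70/6378.14 = 0.010975 rad
φ₂ = arcsin(sin φ₁ cos δ + cos φ₁ sin δ cos θ)
   = arcsin(-0.79737·0.99994 + 0.60349·0.01097·0.23853) = -52.72542°
λ₂ = λ₁ + atan2(sin θ sin δ cos φ₁, cos δ − sin φ₁ sin φ₂) = -1.11126°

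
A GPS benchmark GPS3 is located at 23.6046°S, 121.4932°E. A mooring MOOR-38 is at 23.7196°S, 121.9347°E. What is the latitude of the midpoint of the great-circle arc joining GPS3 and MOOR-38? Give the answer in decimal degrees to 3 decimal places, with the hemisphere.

Bx = cos φ₂ cos Δλ = 0.915498,  By = cos φ₂ sin Δλ = 0.007055
φₘ = atan2(sin φ₁ + sin φ₂, √((cos φ₁ + Bx)² + By²)) = -23.66226°
λₘ = λ₁ + atan2(By, cos φ₁ + Bx) = 121.71385°

23.662°S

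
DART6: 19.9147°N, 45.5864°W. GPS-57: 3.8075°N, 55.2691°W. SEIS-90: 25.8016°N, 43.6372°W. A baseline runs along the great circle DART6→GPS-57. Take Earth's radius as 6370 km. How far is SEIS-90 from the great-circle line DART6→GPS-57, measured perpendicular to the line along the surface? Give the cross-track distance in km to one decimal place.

177.0 km

δ₁₃ = central angle DART6→SEIS-90 = 0.107415 rad  (haversine)
θ₁₃ = bearing DART6→SEIS-90 = 16.597°,  θ₁₂ = bearing DART6→GPS-57 = 211.618°
dₓₜ = R·arcsin(sin δ₁₃ · sin(θ₁₃ − θ₁₂)) = 6370·arcsin(0.10721·sin(-195.022°)) = 177.024 km
|dₓₜ| = 177.024 km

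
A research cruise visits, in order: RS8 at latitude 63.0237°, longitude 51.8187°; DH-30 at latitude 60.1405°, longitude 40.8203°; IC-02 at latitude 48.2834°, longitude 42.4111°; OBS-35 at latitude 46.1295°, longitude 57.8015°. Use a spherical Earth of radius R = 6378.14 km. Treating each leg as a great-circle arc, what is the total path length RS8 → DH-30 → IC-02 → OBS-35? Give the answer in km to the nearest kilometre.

RS8→DH-30: c = 0.104106 rad, d = 664.00 km
DH-30→IC-02: c = 0.207566 rad, d = 1323.88 km
IC-02→OBS-35: c = 0.185979 rad, d = 1186.20 km
Total = 664.00 + 1323.88 + 1186.20 = 3174.08 km

3174 km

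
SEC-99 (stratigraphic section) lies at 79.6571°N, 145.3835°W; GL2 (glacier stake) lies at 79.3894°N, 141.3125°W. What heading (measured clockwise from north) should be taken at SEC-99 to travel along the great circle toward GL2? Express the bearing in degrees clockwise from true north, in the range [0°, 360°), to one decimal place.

Δλ = 4.0710°
y = sin Δλ · cos φ₂ = 0.013072
x = cos φ₁ sin φ₂ − sin φ₁ cos φ₂ cos Δλ = -0.004215
θ = atan2(y, x) = 107.8723° → 107.8723° (mod 360°)

107.9°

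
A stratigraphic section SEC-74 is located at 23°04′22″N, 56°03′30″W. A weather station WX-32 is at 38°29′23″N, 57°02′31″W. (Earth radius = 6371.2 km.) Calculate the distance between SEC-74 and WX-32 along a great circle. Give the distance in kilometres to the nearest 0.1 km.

1716.9 km

SEC-74: φ = +23.07278°, λ = -56.05833°
WX-32: φ = +38.48972°, λ = -57.04194°
Δφ = 15.4169°,  Δλ = -0.9836°
a = sin²(Δφ/2) + cos φ₁ cos φ₂ sin²(Δλ/2) = 0.018045
c = 2·arcsin(√a) = 0.269475 rad = 15.4398°
d = R·c = 6371.2 × 0.269475 = 1716.9 km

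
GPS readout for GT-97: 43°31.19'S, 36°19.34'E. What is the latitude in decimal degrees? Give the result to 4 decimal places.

43° + 31.19′/60 = 43 + 0.51983 = 43.5198°

43.5198°S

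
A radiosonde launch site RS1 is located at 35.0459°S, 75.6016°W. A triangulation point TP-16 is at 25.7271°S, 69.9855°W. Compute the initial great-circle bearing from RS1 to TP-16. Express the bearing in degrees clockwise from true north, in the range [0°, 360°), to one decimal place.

28.9°

Δλ = 5.6161°
y = sin Δλ · cos φ₂ = 0.088162
x = cos φ₁ sin φ₂ − sin φ₁ cos φ₂ cos Δλ = 0.159445
θ = atan2(y, x) = 28.9395° → 28.9395° (mod 360°)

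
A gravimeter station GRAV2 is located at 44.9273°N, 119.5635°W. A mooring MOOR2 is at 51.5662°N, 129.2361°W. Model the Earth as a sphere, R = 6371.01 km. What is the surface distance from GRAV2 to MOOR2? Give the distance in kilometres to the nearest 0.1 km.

1026.9 km

Δφ = 6.6389°,  Δλ = -9.6726°
a = sin²(Δφ/2) + cos φ₁ cos φ₂ sin²(Δλ/2) = 0.006481
c = 2·arcsin(√a) = 0.161184 rad = 9.2352°
d = R·c = 6371.01 × 0.161184 = 1026.9 km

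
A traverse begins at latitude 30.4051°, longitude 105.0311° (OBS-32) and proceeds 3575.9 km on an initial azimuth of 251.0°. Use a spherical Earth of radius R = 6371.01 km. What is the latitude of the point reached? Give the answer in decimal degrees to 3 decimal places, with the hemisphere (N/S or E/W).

δ = d/R = 3575.9/6371.01 = 0.561277 rad
φ₂ = arcsin(sin φ₁ cos δ + cos φ₁ sin δ cos θ)
   = arcsin(0.50611·0.84658 + 0.86247·0.53227·-0.32557) = 16.20080°
λ₂ = λ₁ + atan2(sin θ sin δ cos φ₁, cos δ − sin φ₁ sin φ₂) = 73.42476°

16.201°N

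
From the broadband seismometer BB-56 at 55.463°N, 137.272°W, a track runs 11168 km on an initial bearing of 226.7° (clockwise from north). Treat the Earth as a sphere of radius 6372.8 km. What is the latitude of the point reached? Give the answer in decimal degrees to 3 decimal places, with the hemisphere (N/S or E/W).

δ = d/R = 11168/6372.8 = 1.752448 rad
φ₂ = arcsin(sin φ₁ cos δ + cos φ₁ sin δ cos θ)
   = arcsin(0.82376·-0.18065 + 0.56694·0.98355·-0.68582) = -32.08895°
λ₂ = λ₁ + atan2(sin θ sin δ cos φ₁, cos δ − sin φ₁ sin φ₂) = 165.06949°

32.089°S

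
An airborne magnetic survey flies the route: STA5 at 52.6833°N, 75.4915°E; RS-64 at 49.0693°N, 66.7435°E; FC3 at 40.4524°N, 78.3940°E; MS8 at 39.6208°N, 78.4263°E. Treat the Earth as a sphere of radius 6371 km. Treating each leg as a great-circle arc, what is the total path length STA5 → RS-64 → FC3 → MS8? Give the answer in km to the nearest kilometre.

STA5→RS-64: c = 0.115032 rad, d = 732.87 km
RS-64→FC3: c = 0.208022 rad, d = 1325.31 km
FC3→MS8: c = 0.014521 rad, d = 92.51 km
Total = 732.87 + 1325.31 + 92.51 = 2150.69 km

2151 km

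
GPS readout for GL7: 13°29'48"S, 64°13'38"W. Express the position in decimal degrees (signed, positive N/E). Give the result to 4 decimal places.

lat: 13.4967° S → -13.4967°
lon: 64.2272° W → -64.2272°

-13.4967°, -64.2272°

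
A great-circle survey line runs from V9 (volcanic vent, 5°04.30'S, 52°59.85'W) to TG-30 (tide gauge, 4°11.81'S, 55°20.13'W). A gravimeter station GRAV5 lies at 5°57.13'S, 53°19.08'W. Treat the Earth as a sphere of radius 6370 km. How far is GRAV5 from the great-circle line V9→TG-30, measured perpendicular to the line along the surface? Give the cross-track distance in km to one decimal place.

V9: φ = -5.07167°, λ = -52.99750°
TG-30: φ = -4.19683°, λ = -55.33550°
GRAV5: φ = -5.95217°, λ = -53.31800°
δ₁₃ = central angle V9→GRAV5 = 0.016345 rad  (haversine)
θ₁₃ = bearing V9→GRAV5 = 199.901°,  θ₁₂ = bearing V9→TG-30 = 290.479°
dₓₜ = R·arcsin(sin δ₁₃ · sin(θ₁₃ − θ₁₂)) = 6370·arcsin(0.01634·sin(-90.578°)) = -104.113 km
|dₓₜ| = 104.113 km

104.1 km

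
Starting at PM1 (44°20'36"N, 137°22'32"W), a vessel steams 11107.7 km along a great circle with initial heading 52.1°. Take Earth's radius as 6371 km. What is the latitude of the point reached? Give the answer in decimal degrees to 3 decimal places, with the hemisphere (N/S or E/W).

PM1: φ = +44.34333°, λ = -137.37556°
δ = d/R = 11107.7/6371 = 1.743478 rad
φ₂ = arcsin(sin φ₁ cos δ + cos φ₁ sin δ cos θ)
   = arcsin(0.69896·-0.17183 + 0.71516·0.98513·0.61429) = 18.22099°
λ₂ = λ₁ + atan2(sin θ sin δ cos φ₁, cos δ − sin φ₁ sin φ₂) = -12.29893°

18.221°N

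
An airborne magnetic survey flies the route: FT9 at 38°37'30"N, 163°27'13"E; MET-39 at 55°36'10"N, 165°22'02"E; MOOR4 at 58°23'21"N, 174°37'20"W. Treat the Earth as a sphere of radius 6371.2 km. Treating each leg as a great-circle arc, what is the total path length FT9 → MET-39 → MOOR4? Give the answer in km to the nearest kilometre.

3139 km

FT9: φ = +38.62500°, λ = +163.45361°
MET-39: φ = +55.60278°, λ = +165.36722°
MOOR4: φ = +58.38917°, λ = -174.62222°
FT9→MET-39: c = 0.297160 rad, d = 1893.27 km
MET-39→MOOR4: c = 0.195546 rad, d = 1245.86 km
Total = 1893.27 + 1245.86 = 3139.13 km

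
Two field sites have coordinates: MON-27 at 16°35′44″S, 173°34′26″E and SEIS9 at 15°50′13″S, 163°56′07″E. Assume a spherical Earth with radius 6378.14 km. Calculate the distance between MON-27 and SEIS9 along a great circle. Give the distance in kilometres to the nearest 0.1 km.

1033.6 km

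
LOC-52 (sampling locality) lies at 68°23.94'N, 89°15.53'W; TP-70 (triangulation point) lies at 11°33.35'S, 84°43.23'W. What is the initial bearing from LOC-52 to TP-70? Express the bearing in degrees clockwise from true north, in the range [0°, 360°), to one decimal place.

175.5°

LOC-52: φ = +68.39900°, λ = -89.25883°
TP-70: φ = -11.55583°, λ = -84.72050°
Δλ = 4.5383°
y = sin Δλ · cos φ₂ = 0.077522
x = cos φ₁ sin φ₂ − sin φ₁ cos φ₂ cos Δλ = -0.981814
θ = atan2(y, x) = 175.4854° → 175.4854° (mod 360°)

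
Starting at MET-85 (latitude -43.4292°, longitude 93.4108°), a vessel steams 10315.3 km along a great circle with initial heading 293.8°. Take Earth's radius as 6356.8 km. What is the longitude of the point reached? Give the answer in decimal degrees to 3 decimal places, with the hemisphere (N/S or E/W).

18.090°E

δ = d/R = 10315.3/6356.8 = 1.622719 rad
φ₂ = arcsin(sin φ₁ cos δ + cos φ₁ sin δ cos θ)
   = arcsin(-0.68746·-0.05190 + 0.72622·0.99865·0.40355) = 19.16854°
λ₂ = λ₁ + atan2(sin θ sin δ cos φ₁, cos δ − sin φ₁ sin φ₂) = 18.08992°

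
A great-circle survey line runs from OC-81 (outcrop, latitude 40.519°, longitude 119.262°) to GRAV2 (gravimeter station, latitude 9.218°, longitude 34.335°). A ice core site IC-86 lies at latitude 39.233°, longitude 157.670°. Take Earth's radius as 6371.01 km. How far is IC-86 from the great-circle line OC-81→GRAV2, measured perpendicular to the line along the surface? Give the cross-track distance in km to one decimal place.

δ₁₃ = central angle OC-81→IC-86 = 0.510849 rad  (haversine)
θ₁₃ = bearing OC-81→IC-86 = 79.815°,  θ₁₂ = bearing OC-81→GRAV2 = 273.786°
dₓₜ = R·arcsin(sin δ₁₃ · sin(θ₁₃ − θ₁₂)) = 6371.01·arcsin(0.48892·sin(-193.971°)) = 753.815 km
|dₓₜ| = 753.815 km

753.8 km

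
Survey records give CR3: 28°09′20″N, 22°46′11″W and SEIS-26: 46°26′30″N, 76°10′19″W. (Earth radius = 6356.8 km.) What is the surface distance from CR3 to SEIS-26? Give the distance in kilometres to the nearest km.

5019 km

CR3: φ = +28.15556°, λ = -22.76972°
SEIS-26: φ = +46.44167°, λ = -76.17194°
Δφ = 18.2861°,  Δλ = -53.4022°
a = sin²(Δφ/2) + cos φ₁ cos φ₂ sin²(Δλ/2) = 0.147916
c = 2·arcsin(√a) = 0.789545 rad = 45.2376°
d = R·c = 6356.8 × 0.789545 = 5019.0 km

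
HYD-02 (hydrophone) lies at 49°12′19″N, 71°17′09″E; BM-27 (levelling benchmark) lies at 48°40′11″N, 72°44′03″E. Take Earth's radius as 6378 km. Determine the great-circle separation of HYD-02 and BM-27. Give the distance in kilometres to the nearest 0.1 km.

121.5 km

HYD-02: φ = +49.20528°, λ = +71.28583°
BM-27: φ = +48.66972°, λ = +72.73417°
Δφ = -0.5356°,  Δλ = 1.4483°
a = sin²(Δφ/2) + cos φ₁ cos φ₂ sin²(Δλ/2) = 0.000091
c = 2·arcsin(√a) = 0.019054 rad = 1.0917°
d = R·c = 6378 × 0.019054 = 121.5 km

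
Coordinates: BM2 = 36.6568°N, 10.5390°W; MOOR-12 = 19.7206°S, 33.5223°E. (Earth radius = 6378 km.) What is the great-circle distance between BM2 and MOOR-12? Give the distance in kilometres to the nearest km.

Δφ = -56.3774°,  Δλ = 44.0613°
a = sin²(Δφ/2) + cos φ₁ cos φ₂ sin²(Δλ/2) = 0.329395
c = 2·arcsin(√a) = 1.222591 rad = 70.0493°
d = R·c = 6378 × 1.222591 = 7797.7 km

7798 km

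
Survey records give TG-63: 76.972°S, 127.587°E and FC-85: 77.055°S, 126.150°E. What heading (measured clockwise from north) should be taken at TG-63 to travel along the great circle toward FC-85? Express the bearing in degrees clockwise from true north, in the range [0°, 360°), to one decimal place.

Δλ = -1.4370°
y = sin Δλ · cos φ₂ = -0.005618
x = cos φ₁ sin φ₂ − sin φ₁ cos φ₂ cos Δλ = -0.001517
θ = atan2(y, x) = -105.1139° → 254.8861° (mod 360°)

254.9°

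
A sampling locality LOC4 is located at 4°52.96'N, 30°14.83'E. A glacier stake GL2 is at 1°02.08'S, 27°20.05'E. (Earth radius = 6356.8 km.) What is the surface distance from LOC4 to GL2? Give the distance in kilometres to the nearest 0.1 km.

731.6 km

LOC4: φ = +4.88267°, λ = +30.24717°
GL2: φ = -1.03467°, λ = +27.33417°
Δφ = -5.9173°,  Δλ = -2.9130°
a = sin²(Δφ/2) + cos φ₁ cos φ₂ sin²(Δλ/2) = 0.003308
c = 2·arcsin(√a) = 0.115090 rad = 6.5942°
d = R·c = 6356.8 × 0.115090 = 731.6 km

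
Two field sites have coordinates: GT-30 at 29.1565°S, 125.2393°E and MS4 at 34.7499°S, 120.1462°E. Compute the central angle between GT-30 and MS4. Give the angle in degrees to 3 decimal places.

7.066°

Δφ = -5.5934°,  Δλ = -5.0931°
a = sin²(Δφ/2) + cos φ₁ cos φ₂ sin²(Δλ/2) = 0.003797
c = 2·arcsin(√a) = 0.123321 rad = 7.0658°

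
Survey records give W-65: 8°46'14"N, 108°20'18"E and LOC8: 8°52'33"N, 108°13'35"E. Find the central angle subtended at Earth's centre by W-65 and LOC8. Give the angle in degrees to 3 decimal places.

0.153°

W-65: φ = +8.77056°, λ = +108.33833°
LOC8: φ = +8.87583°, λ = +108.22639°
Δφ = 0.1053°,  Δλ = -0.1119°
a = sin²(Δφ/2) + cos φ₁ cos φ₂ sin²(Δλ/2) = 0.000002
c = 2·arcsin(√a) = 0.002665 rad = 0.1527°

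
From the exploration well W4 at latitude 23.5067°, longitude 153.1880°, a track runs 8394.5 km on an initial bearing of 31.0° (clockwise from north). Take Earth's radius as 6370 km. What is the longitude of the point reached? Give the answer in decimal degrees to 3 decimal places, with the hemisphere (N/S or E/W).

105.308°W

δ = d/R = 8394.5/6370 = 1.317818 rad
φ₂ = arcsin(sin φ₁ cos δ + cos φ₁ sin δ cos θ)
   = arcsin(0.39886·0.25029 + 0.91701·0.96817·0.85717) = 59.41156°
λ₂ = λ₁ + atan2(sin θ sin δ cos φ₁, cos δ − sin φ₁ sin φ₂) = -105.30801°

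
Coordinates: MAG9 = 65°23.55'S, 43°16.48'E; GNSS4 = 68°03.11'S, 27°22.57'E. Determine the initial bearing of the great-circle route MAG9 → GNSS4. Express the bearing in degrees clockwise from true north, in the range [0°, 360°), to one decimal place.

MAG9: φ = -65.39250°, λ = +43.27467°
GNSS4: φ = -68.05183°, λ = +27.37617°
Δλ = -15.8985°
y = sin Δλ · cos φ₂ = -0.102388
x = cos φ₁ sin φ₂ − sin φ₁ cos φ₂ cos Δλ = -0.059396
θ = atan2(y, x) = -120.1185° → 239.8815° (mod 360°)

239.9°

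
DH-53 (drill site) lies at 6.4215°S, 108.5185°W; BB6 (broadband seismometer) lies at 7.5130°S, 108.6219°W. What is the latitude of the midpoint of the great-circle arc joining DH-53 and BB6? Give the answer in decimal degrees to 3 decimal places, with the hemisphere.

Bx = cos φ₂ cos Δλ = 0.991414,  By = cos φ₂ sin Δλ = -0.001789
φₘ = atan2(sin φ₁ + sin φ₂, √((cos φ₁ + Bx)² + By²)) = -6.96725°
λₘ = λ₁ + atan2(By, cos φ₁ + Bx) = -108.57014°

6.967°S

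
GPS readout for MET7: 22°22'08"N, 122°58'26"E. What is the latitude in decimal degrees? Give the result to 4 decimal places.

22.3689°N

22° + 22′/60 + 8″/3600 = 22 + 0.36667 + 0.00222 = 22.3689°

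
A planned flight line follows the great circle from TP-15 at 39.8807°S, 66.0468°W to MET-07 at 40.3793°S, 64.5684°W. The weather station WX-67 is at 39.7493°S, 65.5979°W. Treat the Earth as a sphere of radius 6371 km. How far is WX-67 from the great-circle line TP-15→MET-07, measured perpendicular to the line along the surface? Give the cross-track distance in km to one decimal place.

29.0 km

δ₁₃ = central angle TP-15→WX-67 = 0.006440 rad  (haversine)
θ₁₃ = bearing TP-15→WX-67 = 69.283°,  θ₁₂ = bearing TP-15→MET-07 = 114.277°
dₓₜ = R·arcsin(sin δ₁₃ · sin(θ₁₃ − θ₁₂)) = 6371·arcsin(0.00644·sin(-44.995°)) = -29.010 km
|dₓₜ| = 29.010 km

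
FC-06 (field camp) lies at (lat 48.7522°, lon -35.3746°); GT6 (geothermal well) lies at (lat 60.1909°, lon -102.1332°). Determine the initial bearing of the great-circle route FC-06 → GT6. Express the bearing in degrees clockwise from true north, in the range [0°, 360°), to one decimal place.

312.9°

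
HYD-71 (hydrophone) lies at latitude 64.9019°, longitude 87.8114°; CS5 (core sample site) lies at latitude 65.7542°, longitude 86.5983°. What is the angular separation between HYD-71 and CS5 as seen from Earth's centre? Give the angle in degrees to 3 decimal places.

0.991°

Δφ = 0.8523°,  Δλ = -1.2131°
a = sin²(Δφ/2) + cos φ₁ cos φ₂ sin²(Δλ/2) = 0.000075
c = 2·arcsin(√a) = 0.017302 rad = 0.9913°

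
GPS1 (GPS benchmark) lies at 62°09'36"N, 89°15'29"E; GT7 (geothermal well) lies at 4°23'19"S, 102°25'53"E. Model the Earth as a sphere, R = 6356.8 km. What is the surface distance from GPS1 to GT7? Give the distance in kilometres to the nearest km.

GPS1: φ = +62.16000°, λ = +89.25806°
GT7: φ = -4.38861°, λ = +102.43139°
Δφ = -66.5486°,  Δλ = 13.1733°
a = sin²(Δφ/2) + cos φ₁ cos φ₂ sin²(Δλ/2) = 0.307141
c = 2·arcsin(√a) = 1.174811 rad = 67.3117°
d = R·c = 6356.8 × 1.174811 = 7468.0 km

7468 km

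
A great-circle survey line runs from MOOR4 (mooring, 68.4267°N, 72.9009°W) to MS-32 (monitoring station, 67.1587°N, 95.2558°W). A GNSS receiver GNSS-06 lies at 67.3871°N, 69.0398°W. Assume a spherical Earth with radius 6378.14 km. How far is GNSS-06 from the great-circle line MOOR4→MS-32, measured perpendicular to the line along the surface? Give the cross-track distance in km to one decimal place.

104.9 km

δ₁₃ = central angle MOOR4→GNSS-06 = 0.031162 rad  (haversine)
θ₁₃ = bearing MOOR4→GNSS-06 = 123.798°,  θ₁₂ = bearing MOOR4→MS-32 = 271.940°
dₓₜ = R·arcsin(sin δ₁₃ · sin(θ₁₃ − θ₁₂)) = 6378.14·arcsin(0.03116·sin(-148.142°)) = -104.896 km
|dₓₜ| = 104.896 km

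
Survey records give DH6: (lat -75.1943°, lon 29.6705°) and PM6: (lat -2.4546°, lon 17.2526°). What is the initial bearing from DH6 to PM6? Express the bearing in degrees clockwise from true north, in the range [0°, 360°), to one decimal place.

Δλ = -12.4179°
y = sin Δλ · cos φ₂ = -0.214843
x = cos φ₁ sin φ₂ − sin φ₁ cos φ₂ cos Δλ = 0.932369
θ = atan2(y, x) = -12.9760° → 347.0240° (mod 360°)

347.0°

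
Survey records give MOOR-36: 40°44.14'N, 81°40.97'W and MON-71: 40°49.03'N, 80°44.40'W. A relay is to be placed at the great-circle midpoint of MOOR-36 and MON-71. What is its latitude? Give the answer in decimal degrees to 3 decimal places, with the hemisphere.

40.777°N

MOOR-36: φ = +40.73567°, λ = -81.68283°
MON-71: φ = +40.81717°, λ = -80.74000°
Bx = cos φ₂ cos Δλ = 0.756697,  By = cos φ₂ sin Δλ = 0.012453
φₘ = atan2(sin φ₁ + sin φ₂, √((cos φ₁ + Bx)² + By²)) = 40.77738°
λₘ = λ₁ + atan2(By, cos φ₁ + Bx) = -81.21171°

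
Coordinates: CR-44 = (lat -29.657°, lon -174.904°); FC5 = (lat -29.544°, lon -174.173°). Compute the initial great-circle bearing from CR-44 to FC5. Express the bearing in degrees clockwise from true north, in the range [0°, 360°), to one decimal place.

Δλ = 0.7310°
y = sin Δλ · cos φ₂ = 0.011099
x = cos φ₁ sin φ₂ − sin φ₁ cos φ₂ cos Δλ = 0.001937
θ = atan2(y, x) = 80.0997° → 80.0997° (mod 360°)

80.1°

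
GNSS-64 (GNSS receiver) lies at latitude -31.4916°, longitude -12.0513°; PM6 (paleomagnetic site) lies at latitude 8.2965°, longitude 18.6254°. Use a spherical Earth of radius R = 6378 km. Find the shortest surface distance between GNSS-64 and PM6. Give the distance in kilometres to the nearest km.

5503 km

Δφ = 39.7881°,  Δλ = 30.6767°
a = sin²(Δφ/2) + cos φ₁ cos φ₂ sin²(Δλ/2) = 0.174832
c = 2·arcsin(√a) = 0.862770 rad = 49.4331°
d = R·c = 6378 × 0.862770 = 5502.7 km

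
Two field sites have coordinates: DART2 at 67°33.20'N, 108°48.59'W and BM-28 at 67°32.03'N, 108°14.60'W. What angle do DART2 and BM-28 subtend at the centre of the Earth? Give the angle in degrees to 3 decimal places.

0.217°

DART2: φ = +67.55333°, λ = -108.80983°
BM-28: φ = +67.53383°, λ = -108.24333°
Δφ = -0.0195°,  Δλ = 0.5665°
a = sin²(Δφ/2) + cos φ₁ cos φ₂ sin²(Δλ/2) = 0.000004
c = 2·arcsin(√a) = 0.003792 rad = 0.2173°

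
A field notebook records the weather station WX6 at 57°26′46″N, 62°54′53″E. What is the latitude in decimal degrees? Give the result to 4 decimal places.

57.4461°N

57° + 26′/60 + 46″/3600 = 57 + 0.43333 + 0.01278 = 57.4461°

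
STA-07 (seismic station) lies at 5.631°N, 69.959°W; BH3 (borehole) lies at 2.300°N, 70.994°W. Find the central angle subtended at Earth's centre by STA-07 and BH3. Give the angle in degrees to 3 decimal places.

Δφ = -3.3310°,  Δλ = -1.0350°
a = sin²(Δφ/2) + cos φ₁ cos φ₂ sin²(Δλ/2) = 0.000926
c = 2·arcsin(√a) = 0.060865 rad = 3.4873°

3.487°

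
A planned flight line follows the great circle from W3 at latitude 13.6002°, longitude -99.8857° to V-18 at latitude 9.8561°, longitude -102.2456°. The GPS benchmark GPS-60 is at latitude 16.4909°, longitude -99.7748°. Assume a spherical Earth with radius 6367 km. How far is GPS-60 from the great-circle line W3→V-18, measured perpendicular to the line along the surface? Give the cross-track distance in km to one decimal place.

159.8 km

δ₁₃ = central angle W3→GPS-60 = 0.050487 rad  (haversine)
θ₁₃ = bearing W3→GPS-60 = 2.108°,  θ₁₂ = bearing W3→V-18 = 211.929°
dₓₜ = R·arcsin(sin δ₁₃ · sin(θ₁₃ − θ₁₂)) = 6367·arcsin(0.05047·sin(-209.821°)) = 159.803 km
|dₓₜ| = 159.803 km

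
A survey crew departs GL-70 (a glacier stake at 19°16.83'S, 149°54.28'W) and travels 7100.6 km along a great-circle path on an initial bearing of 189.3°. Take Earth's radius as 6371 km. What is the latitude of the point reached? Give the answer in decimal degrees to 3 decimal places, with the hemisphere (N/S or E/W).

79.021°S

GL-70: φ = -19.28050°, λ = -149.90467°
δ = d/R = 7100.6/6371 = 1.114519 rad
φ₂ = arcsin(sin φ₁ cos δ + cos φ₁ sin δ cos θ)
   = arcsin(-0.33019·0.44061 + 0.94391·0.89770·-0.98686) = -79.02141°
λ₂ = λ₁ + atan2(sin θ sin δ cos φ₁, cos δ − sin φ₁ sin φ₂) = 160.47555°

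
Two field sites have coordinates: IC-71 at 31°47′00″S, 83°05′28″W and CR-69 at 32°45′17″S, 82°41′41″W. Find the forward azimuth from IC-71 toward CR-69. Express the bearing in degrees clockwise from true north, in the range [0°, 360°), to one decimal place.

161.1°

IC-71: φ = -31.78333°, λ = -83.09111°
CR-69: φ = -32.75472°, λ = -82.69472°
Δλ = 0.3964°
y = sin Δλ · cos φ₂ = 0.005818
x = cos φ₁ sin φ₂ − sin φ₁ cos φ₂ cos Δλ = -0.016964
θ = atan2(y, x) = 161.0691° → 161.0691° (mod 360°)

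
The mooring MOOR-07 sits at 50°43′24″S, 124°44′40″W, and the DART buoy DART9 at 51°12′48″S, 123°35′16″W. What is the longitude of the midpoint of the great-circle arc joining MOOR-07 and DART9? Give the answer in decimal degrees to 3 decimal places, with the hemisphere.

124.169°W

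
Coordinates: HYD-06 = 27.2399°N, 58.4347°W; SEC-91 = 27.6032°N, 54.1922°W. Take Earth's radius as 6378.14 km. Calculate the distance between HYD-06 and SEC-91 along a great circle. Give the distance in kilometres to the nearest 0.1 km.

421.1 km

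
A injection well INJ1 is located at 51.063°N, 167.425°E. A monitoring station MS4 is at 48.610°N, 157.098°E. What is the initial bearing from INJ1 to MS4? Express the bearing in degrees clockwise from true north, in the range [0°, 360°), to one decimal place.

253.8°

Δλ = -10.3270°
y = sin Δλ · cos φ₂ = -0.118527
x = cos φ₁ sin φ₂ − sin φ₁ cos φ₂ cos Δλ = -0.034469
θ = atan2(y, x) = -106.2149° → 253.7851° (mod 360°)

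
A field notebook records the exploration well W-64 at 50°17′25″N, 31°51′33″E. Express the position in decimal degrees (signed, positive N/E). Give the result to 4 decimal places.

lat: 50.2903° N → +50.2903°
lon: 31.8592° E → +31.8592°

+50.2903°, +31.8592°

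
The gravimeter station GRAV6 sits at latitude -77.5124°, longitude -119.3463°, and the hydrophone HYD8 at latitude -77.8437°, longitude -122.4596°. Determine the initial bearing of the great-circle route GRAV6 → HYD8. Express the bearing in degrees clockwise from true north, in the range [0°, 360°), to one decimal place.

Δλ = -3.1133°
y = sin Δλ · cos φ₂ = -0.011437
x = cos φ₁ sin φ₂ − sin φ₁ cos φ₂ cos Δλ = -0.006086
θ = atan2(y, x) = -118.0183° → 241.9817° (mod 360°)

242.0°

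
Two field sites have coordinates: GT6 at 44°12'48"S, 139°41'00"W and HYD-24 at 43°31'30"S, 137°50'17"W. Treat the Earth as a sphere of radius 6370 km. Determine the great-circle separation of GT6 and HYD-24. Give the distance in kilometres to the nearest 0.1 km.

166.5 km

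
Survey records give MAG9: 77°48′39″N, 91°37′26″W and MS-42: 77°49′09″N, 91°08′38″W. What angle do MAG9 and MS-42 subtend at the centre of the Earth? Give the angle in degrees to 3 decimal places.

MAG9: φ = +77.81083°, λ = -91.62389°
MS-42: φ = +77.81917°, λ = -91.14389°
Δφ = 0.0083°,  Δλ = 0.4800°
a = sin²(Δφ/2) + cos φ₁ cos φ₂ sin²(Δλ/2) = 0.000001
c = 2·arcsin(√a) = 0.001774 rad = 0.1017°

0.102°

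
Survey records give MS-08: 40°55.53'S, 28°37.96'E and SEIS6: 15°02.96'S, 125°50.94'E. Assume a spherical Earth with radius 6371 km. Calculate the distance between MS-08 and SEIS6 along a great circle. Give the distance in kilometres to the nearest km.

MS-08: φ = -40.92550°, λ = +28.63267°
SEIS6: φ = -15.04933°, λ = +125.84900°
Δφ = 25.8762°,  Δλ = 97.2163°
a = sin²(Δφ/2) + cos φ₁ cos φ₂ sin²(Δλ/2) = 0.460782
c = 2·arcsin(√a) = 1.492280 rad = 85.5013°
d = R·c = 6371 × 1.492280 = 9507.3 km

9507 km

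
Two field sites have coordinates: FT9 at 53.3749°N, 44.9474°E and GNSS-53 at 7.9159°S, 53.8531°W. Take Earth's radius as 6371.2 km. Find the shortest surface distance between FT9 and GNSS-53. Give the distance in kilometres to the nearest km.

Δφ = -61.2908°,  Δλ = -98.8005°
a = sin²(Δφ/2) + cos φ₁ cos φ₂ sin²(Δλ/2) = 0.600465
c = 2·arcsin(√a) = 1.773104 rad = 101.5914°
d = R·c = 6371.2 × 1.773104 = 11296.8 km

11297 km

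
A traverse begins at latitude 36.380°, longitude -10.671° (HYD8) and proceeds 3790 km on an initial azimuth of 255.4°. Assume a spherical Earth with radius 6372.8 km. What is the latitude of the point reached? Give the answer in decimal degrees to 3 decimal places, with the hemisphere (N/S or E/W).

δ = d/R = 3790/6372.8 = 0.594715 rad
φ₂ = arcsin(sin φ₁ cos δ + cos φ₁ sin δ cos θ)
   = arcsin(0.59314·0.82831 + 0.80510·0.56027·-0.25207) = 22.18501°
λ₂ = λ₁ + atan2(sin θ sin δ cos φ₁, cos δ − sin φ₁ sin φ₂) = -46.51130°

22.185°N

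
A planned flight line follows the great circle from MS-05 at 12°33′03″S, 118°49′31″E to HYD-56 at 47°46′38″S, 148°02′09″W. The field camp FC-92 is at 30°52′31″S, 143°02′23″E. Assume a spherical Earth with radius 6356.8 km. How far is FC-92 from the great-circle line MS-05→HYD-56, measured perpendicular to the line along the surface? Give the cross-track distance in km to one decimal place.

226.2 km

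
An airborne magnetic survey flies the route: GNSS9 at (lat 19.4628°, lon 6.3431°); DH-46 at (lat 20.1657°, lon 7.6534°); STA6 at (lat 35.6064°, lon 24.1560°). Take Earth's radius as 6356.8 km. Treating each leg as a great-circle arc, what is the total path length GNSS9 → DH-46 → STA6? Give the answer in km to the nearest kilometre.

2507 km

GNSS9→DH-46: c = 0.024767 rad, d = 157.44 km
DH-46→STA6: c = 0.369611 rad, d = 2349.54 km
Total = 157.44 + 2349.54 = 2506.98 km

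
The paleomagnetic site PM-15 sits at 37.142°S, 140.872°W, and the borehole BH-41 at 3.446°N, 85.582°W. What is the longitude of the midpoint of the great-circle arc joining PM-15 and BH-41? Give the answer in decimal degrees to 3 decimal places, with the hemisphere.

Bx = cos φ₂ cos Δλ = 0.568393,  By = cos φ₂ sin Δλ = 0.820558
φₘ = atan2(sin φ₁ + sin φ₂, √((cos φ₁ + Bx)² + By²)) = -18.84336°
λₘ = λ₁ + atan2(By, cos φ₁ + Bx) = -109.87008°

109.870°W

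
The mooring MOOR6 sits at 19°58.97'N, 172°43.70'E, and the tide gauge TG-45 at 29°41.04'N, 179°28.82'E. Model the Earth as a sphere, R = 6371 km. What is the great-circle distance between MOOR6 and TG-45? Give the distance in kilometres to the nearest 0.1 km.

MOOR6: φ = +19.98283°, λ = +172.72833°
TG-45: φ = +29.68400°, λ = +179.48033°
Δφ = 9.7012°,  Δλ = 6.7520°
a = sin²(Δφ/2) + cos φ₁ cos φ₂ sin²(Δλ/2) = 0.009981
c = 2·arcsin(√a) = 0.200147 rad = 11.4676°
d = R·c = 6371 × 0.200147 = 1275.1 km

1275.1 km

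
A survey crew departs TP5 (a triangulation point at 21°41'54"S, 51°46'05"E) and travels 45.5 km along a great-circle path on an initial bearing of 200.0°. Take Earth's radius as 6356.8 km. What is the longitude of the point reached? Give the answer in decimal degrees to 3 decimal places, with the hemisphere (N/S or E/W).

51.617°E

TP5: φ = -21.69833°, λ = +51.76806°
δ = d/R = 45.5/6356.8 = 0.007158 rad
φ₂ = arcsin(sin φ₁ cos δ + cos φ₁ sin δ cos θ)
   = arcsin(-0.36972·0.99997 + 0.92914·0.00716·-0.93969) = -22.08364°
λ₂ = λ₁ + atan2(sin θ sin δ cos φ₁, cos δ − sin φ₁ sin φ₂) = 51.61669°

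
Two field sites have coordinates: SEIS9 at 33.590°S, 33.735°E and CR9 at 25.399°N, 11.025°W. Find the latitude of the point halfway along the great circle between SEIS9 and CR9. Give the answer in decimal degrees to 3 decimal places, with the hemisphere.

4.427°S

Bx = cos φ₂ cos Δλ = 0.641430,  By = cos φ₂ sin Δλ = -0.636079
φₘ = atan2(sin φ₁ + sin φ₂, √((cos φ₁ + Bx)² + By²)) = -4.42721°
λₘ = λ₁ + atan2(By, cos φ₁ + Bx) = 10.39957°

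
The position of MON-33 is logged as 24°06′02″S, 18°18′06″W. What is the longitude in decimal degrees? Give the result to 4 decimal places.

18° + 18′/60 + 6″/3600 = 18 + 0.30000 + 0.00167 = 18.3017°

18.3017°W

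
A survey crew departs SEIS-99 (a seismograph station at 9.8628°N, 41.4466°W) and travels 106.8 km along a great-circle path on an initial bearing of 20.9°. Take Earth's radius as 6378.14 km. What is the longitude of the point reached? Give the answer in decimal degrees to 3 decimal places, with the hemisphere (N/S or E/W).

41.098°W

δ = d/R = 106.8/6378.14 = 0.016745 rad
φ₂ = arcsin(sin φ₁ cos δ + cos φ₁ sin δ cos θ)
   = arcsin(0.17129·0.99986 + 0.98522·0.01674·0.93420) = 10.75889°
λ₂ = λ₁ + atan2(sin θ sin δ cos φ₁, cos δ − sin φ₁ sin φ₂) = -41.09824°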